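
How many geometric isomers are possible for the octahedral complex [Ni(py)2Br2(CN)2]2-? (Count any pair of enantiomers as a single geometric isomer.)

5

In an octahedral complex each vertex has one trans partner and four cis neighbours.
The distinct arrangements are (5 in all): py trans, Br trans, CN trans; py cis, Br trans, CN cis; py trans, Br cis, CN cis; py cis, Br cis, CN cis (chiral); py cis, Br cis, CN trans.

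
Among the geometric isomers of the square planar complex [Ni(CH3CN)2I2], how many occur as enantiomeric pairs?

The distinct arrangements are (2 in all): CH3CN cis; CH3CN trans.
Each arrangement has an internal mirror plane or centre of symmetry, so none is chiral.

0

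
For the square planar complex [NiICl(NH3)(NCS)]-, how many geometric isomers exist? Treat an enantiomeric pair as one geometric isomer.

In a square planar complex each vertex has one trans partner and two cis neighbours.
There are 3 geometric isomers: (Cl/NCS trans, I/NH3 trans); (Cl/NH3 trans, I/NCS trans); (Cl/I trans, NCS/NH3 trans).

3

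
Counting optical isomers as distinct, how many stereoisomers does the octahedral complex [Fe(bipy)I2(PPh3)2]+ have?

4

The six octahedral sites form three mutually perpendicular trans pairs.
Each bipy is bidentate and must span two cis positions.
Systematic placement gives 3 geometric isomers: I trans, PPh3 cis; I cis, PPh3 cis (chiral); I cis, PPh3 trans.
One of these lacks any improper symmetry element and so occurs as an enantiomeric pair, giving 3 + 1 = 4 stereoisomers in total.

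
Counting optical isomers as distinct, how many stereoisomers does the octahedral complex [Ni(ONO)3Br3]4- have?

2

In an octahedral complex each vertex has one trans partner and four cis neighbours.
Systematic placement gives 2 geometric isomers: ONO mer; ONO fac.
Each arrangement has an internal mirror plane or centre of symmetry, so none is chiral.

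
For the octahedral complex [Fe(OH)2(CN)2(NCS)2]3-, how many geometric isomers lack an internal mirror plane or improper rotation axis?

1

The six octahedral sites form three mutually perpendicular trans pairs.
Systematic placement gives 5 geometric isomers: OH trans, CN trans, NCS trans; OH cis, CN trans, NCS cis; OH trans, CN cis, NCS cis; OH cis, CN cis, NCS cis (chiral); OH cis, CN cis, NCS trans.
One of these lacks any improper symmetry element and so occurs as an enantiomeric pair, giving 5 + 1 = 6 stereoisomers in total.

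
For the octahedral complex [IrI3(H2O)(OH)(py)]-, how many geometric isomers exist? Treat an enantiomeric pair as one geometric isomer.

4

In an octahedral complex each vertex has one trans partner and four cis neighbours.
Systematic placement gives 4 geometric isomers: I mer (3 arrangements); I fac (chiral).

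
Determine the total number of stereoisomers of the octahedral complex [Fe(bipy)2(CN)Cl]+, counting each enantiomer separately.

3

An octahedron has six vertices in three trans pairs; every non-trans pair is cis.
Each bipy is bidentate and must span two cis positions.
The distinct arrangements are (2 in all): CN and Cl mutually trans; CN and Cl mutually cis (chiral).
One of these lacks any improper symmetry element and so occurs as an enantiomeric pair, giving 2 + 1 = 3 stereoisomers in total.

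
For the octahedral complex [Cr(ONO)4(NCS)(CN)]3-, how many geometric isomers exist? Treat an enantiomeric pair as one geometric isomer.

The distinct arrangements are (2 in all): NCS and CN mutually trans; NCS and CN mutually cis.

2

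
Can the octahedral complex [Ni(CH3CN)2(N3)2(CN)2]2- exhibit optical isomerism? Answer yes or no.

Systematic placement gives 5 geometric isomers: CH3CN trans, N3 trans, CN trans; CH3CN trans, N3 cis, CN cis; CH3CN cis, N3 trans, CN cis; CH3CN cis, N3 cis, CN cis (chiral); CH3CN cis, N3 cis, CN trans.
One of these lacks any improper symmetry element and so occurs as an enantiomeric pair, giving 5 + 1 = 6 stereoisomers in total.

yes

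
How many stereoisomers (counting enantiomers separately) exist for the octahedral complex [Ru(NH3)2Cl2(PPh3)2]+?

6

Systematic placement gives 5 geometric isomers: NH3 trans, Cl trans, PPh3 trans; NH3 cis, Cl trans, PPh3 cis; NH3 cis, Cl cis, PPh3 trans; NH3 cis, Cl cis, PPh3 cis (chiral); NH3 trans, Cl cis, PPh3 cis.
One of these lacks any improper symmetry element and so occurs as an enantiomeric pair, giving 5 + 1 = 6 stereoisomers in total.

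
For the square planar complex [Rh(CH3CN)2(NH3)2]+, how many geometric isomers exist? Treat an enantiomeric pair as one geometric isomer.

A square has two trans pairs of vertices; adjacent vertices are cis.
The distinct arrangements are (2 in all): CH3CN cis; CH3CN trans.

2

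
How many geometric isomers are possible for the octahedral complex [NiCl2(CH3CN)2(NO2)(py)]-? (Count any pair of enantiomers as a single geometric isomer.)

6

An octahedron has six vertices in three trans pairs; every non-trans pair is cis.
Systematic placement gives 6 geometric isomers: Cl trans, CH3CN trans; Cl cis, CH3CN trans; Cl cis, CH3CN cis (3 arrangements, 2 chiral); Cl trans, CH3CN cis.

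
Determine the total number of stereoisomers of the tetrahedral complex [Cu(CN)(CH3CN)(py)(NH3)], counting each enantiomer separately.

In a tetrahedral complex all four positions are equivalent and every pair of ligands is adjacent — there is no cis/trans distinction.
Only one geometric arrangement is possible; it has no improper symmetry element, so it exists as a pair of enantiomers (2 stereoisomers).

2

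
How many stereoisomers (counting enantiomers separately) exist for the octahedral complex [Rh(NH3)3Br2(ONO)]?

In an octahedral complex each vertex has one trans partner and four cis neighbours.
There are 3 geometric isomers: NH3 mer, Br trans; NH3 fac, Br cis; NH3 mer, Br cis.
Each arrangement has an internal mirror plane or centre of symmetry, so none is chiral.

3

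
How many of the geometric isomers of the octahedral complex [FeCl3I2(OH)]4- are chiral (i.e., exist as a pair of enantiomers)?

0

The six octahedral sites form three mutually perpendicular trans pairs.
The distinct arrangements are (3 in all): Cl mer, I cis; Cl mer, I trans; Cl fac, I cis.
Each arrangement has an internal mirror plane or centre of symmetry, so none is chiral.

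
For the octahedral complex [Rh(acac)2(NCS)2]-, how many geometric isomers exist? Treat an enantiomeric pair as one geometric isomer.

2

An octahedron has six vertices in three trans pairs; every non-trans pair is cis.
Each acac is bidentate and must span two cis positions.
The distinct arrangements are (2 in all): NCS trans; NCS cis (chiral).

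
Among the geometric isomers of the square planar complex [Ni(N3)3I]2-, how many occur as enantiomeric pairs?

0

In a square planar complex each vertex has one trans partner and two cis neighbours.
Only one geometric arrangement is possible.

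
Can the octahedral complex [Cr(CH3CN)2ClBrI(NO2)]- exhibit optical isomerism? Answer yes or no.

An octahedron has six vertices in three trans pairs; every non-trans pair is cis.
Placing the ligands in turn and identifying arrangements related by rotation or reflection leaves 9 distinct geometric isomers.
Of these, 6 lack any improper symmetry element and so occur as enantiomeric pairs, giving 9 + 6 = 15 stereoisomers in total.

yes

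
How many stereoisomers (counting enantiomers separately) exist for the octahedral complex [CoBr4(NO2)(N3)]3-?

Systematic placement gives 2 geometric isomers: NO2 and N3 mutually trans; NO2 and N3 mutually cis.
Each arrangement has an internal mirror plane or centre of symmetry, so none is chiral.

2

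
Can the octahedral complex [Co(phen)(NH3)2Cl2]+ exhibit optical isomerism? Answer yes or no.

yes

Each phen is bidentate and must span two cis positions.
Working through the distinct placements yields 3 geometric isomers: NH3 cis, Cl trans; NH3 cis, Cl cis (chiral); NH3 trans, Cl cis.
One of these lacks any improper symmetry element and so occurs as an enantiomeric pair, giving 3 + 1 = 4 stereoisomers in total.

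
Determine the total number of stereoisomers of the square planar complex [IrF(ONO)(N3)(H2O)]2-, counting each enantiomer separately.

A square has two trans pairs of vertices; adjacent vertices are cis.
The distinct arrangements are (3 in all): (F/N3 trans, H2O/ONO trans); (F/ONO trans, H2O/N3 trans); (F/H2O trans, N3/ONO trans).
Each arrangement has an internal mirror plane or centre of symmetry, so none is chiral.

3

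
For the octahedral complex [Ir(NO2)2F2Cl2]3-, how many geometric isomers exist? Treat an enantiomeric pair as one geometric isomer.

5

The six octahedral sites form three mutually perpendicular trans pairs.
There are 5 geometric isomers: NO2 trans, F trans, Cl trans; NO2 cis, F cis, Cl trans; NO2 trans, F cis, Cl cis; NO2 cis, F cis, Cl cis (chiral); NO2 cis, F trans, Cl cis.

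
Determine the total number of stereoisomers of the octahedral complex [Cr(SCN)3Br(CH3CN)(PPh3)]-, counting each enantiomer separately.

The six octahedral sites form three mutually perpendicular trans pairs.
The distinct arrangements are (4 in all): SCN mer (3 arrangements); SCN fac (chiral).
One of these lacks any improper symmetry element and so occurs as an enantiomeric pair, giving 4 + 1 = 5 stereoisomers in total.

5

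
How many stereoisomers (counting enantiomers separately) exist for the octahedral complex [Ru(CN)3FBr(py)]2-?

5

An octahedron has six vertices in three trans pairs; every non-trans pair is cis.
Working through the distinct placements yields 4 geometric isomers: CN mer (3 arrangements); CN fac (chiral).
One of these lacks any improper symmetry element and so occurs as an enantiomeric pair, giving 4 + 1 = 5 stereoisomers in total.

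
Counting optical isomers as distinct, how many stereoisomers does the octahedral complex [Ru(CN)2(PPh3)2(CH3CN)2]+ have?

6

In an octahedral complex each vertex has one trans partner and four cis neighbours.
Systematic placement gives 5 geometric isomers: CN trans, PPh3 trans, CH3CN trans; CN cis, PPh3 cis, CH3CN trans; CN cis, PPh3 trans, CH3CN cis; CN cis, PPh3 cis, CH3CN cis (chiral); CN trans, PPh3 cis, CH3CN cis.
One of these lacks any improper symmetry element and so occurs as an enantiomeric pair, giving 5 + 1 = 6 stereoisomers in total.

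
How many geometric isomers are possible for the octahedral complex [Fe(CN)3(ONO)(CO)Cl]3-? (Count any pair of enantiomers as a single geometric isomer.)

In an octahedral complex each vertex has one trans partner and four cis neighbours.
Working through the distinct placements yields 4 geometric isomers: CN mer (3 arrangements); CN fac (chiral).

4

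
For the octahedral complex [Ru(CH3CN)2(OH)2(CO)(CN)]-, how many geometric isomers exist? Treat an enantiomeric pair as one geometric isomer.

The six octahedral sites form three mutually perpendicular trans pairs.
Systematic placement gives 6 geometric isomers: CH3CN trans, OH trans; CH3CN trans, OH cis; CH3CN cis, OH trans; CH3CN cis, OH cis (3 arrangements, 2 chiral).

6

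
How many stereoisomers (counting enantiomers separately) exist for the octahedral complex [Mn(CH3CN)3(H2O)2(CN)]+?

An octahedron has six vertices in three trans pairs; every non-trans pair is cis.
There are 3 geometric isomers: CH3CN mer, H2O trans; CH3CN mer, H2O cis; CH3CN fac, H2O cis.
Each arrangement has an internal mirror plane or centre of symmetry, so none is chiral.

3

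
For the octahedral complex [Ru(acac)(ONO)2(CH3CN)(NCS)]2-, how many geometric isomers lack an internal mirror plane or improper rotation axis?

In an octahedral complex each vertex has one trans partner and four cis neighbours.
Each acac is bidentate and must span two cis positions.
Systematic placement gives 4 geometric isomers: ONO cis (3 arrangements, 2 chiral); ONO trans.
Of these, 2 lack any improper symmetry element and so occur as enantiomeric pairs, giving 4 + 2 = 6 stereoisomers in total.

2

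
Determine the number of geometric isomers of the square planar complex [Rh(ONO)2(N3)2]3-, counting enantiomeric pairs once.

2

Working through the distinct placements yields 2 geometric isomers: ONO cis; ONO trans.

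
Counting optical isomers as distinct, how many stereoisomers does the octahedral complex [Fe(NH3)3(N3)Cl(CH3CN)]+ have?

5

There are 4 geometric isomers: NH3 mer (3 arrangements); NH3 fac (chiral).
One of these lacks any improper symmetry element and so occurs as an enantiomeric pair, giving 4 + 1 = 5 stereoisomers in total.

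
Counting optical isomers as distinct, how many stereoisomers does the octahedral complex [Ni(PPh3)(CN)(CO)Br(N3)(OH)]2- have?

In an octahedral complex each vertex has one trans partner and four cis neighbours.
Systematic enumeration (placing each ligand type in turn and discarding arrangements equivalent by rotation or reflection) gives 15 geometric isomers.
Of these, 15 lack any improper symmetry element and so occur as enantiomeric pairs, giving 15 + 15 = 30 stereoisomers in total.

30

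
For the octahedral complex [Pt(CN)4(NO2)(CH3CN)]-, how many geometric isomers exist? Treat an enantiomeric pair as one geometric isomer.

Systematic placement gives 2 geometric isomers: NO2 and CH3CN mutually cis; NO2 and CH3CN mutually trans.

2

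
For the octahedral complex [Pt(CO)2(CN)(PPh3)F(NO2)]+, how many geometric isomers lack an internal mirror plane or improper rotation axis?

6

Exhaustive case analysis gives 9 geometric isomers.
Of these, 6 lack any improper symmetry element and so occur as enantiomeric pairs, giving 9 + 6 = 15 stereoisomers in total.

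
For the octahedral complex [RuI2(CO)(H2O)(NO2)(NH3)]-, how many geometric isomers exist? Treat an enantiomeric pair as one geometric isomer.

Exhaustive case analysis gives 9 geometric isomers.

9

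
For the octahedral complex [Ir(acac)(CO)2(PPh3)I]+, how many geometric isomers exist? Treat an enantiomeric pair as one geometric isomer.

In an octahedral complex each vertex has one trans partner and four cis neighbours.
Each acac is bidentate and must span two cis positions.
Working through the distinct placements yields 4 geometric isomers: CO trans; CO cis (3 arrangements, 2 chiral).

4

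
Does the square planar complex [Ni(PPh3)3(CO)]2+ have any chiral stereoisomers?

no

In a square planar complex each vertex has one trans partner and two cis neighbours.
Only one geometric arrangement is possible.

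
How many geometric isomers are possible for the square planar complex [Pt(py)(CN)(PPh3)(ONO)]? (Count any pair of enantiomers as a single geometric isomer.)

3

A square has two trans pairs of vertices; adjacent vertices are cis.
Systematic placement gives 3 geometric isomers: (CN/PPh3 trans, ONO/py trans); (CN/py trans, ONO/PPh3 trans); (CN/ONO trans, PPh3/py trans).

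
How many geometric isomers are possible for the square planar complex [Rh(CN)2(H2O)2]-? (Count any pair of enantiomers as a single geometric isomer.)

A square has two trans pairs of vertices; adjacent vertices are cis.
Working through the distinct placements yields 2 geometric isomers: CN cis; CN trans.

2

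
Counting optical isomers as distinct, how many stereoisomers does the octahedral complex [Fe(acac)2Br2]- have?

In an octahedral complex each vertex has one trans partner and four cis neighbours.
Each acac is bidentate and must span two cis positions.
There are 2 geometric isomers: Br trans; Br cis (chiral).
One of these lacks any improper symmetry element and so occurs as an enantiomeric pair, giving 2 + 1 = 3 stereoisomers in total.

3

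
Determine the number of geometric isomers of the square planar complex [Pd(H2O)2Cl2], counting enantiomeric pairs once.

2

A square has two trans pairs of vertices; adjacent vertices are cis.
The distinct arrangements are (2 in all): H2O cis; H2O trans.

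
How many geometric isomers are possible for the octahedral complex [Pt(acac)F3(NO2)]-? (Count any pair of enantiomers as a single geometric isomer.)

2

The six octahedral sites form three mutually perpendicular trans pairs.
Each acac is bidentate and must span two cis positions.
Systematic placement gives 2 geometric isomers: F mer; F fac.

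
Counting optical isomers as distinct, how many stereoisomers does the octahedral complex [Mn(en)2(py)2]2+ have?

3

The six octahedral sites form three mutually perpendicular trans pairs.
Each en is bidentate and must span two cis positions.
There are 2 geometric isomers: py trans; py cis (chiral).
One of these lacks any improper symmetry element and so occurs as an enantiomeric pair, giving 2 + 1 = 3 stereoisomers in total.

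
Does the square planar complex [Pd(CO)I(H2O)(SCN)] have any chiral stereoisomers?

no

A square has two trans pairs of vertices; adjacent vertices are cis.
Systematic placement gives 3 geometric isomers: (CO/I trans, H2O/SCN trans); (CO/SCN trans, H2O/I trans); (CO/H2O trans, I/SCN trans).
Each arrangement has an internal mirror plane or centre of symmetry, so none is chiral.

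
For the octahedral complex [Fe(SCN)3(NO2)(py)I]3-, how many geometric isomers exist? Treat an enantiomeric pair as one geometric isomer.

4

Systematic placement gives 4 geometric isomers: SCN mer (3 arrangements); SCN fac (chiral).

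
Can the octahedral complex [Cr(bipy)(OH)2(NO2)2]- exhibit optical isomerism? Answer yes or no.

yes

An octahedron has six vertices in three trans pairs; every non-trans pair is cis.
Each bipy is bidentate and must span two cis positions.
Systematic placement gives 3 geometric isomers: OH cis, NO2 trans; OH cis, NO2 cis (chiral); OH trans, NO2 cis.
One of these lacks any improper symmetry element and so occurs as an enantiomeric pair, giving 3 + 1 = 4 stereoisomers in total.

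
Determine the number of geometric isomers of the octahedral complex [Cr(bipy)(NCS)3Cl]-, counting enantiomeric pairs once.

2

The six octahedral sites form three mutually perpendicular trans pairs.
Each bipy is bidentate and must span two cis positions.
Working through the distinct placements yields 2 geometric isomers: NCS fac; NCS mer.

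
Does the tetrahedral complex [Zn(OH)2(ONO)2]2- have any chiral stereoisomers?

All four vertices of a tetrahedron are equivalent and mutually adjacent, so cis/trans isomerism cannot arise.
Only one geometric arrangement is possible.

no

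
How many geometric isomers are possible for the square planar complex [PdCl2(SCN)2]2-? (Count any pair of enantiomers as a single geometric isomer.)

A square has two trans pairs of vertices; adjacent vertices are cis.
Systematic placement gives 2 geometric isomers: Cl cis; Cl trans.

2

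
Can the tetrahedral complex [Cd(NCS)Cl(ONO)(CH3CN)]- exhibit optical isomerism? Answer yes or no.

yes

In a tetrahedral complex all four positions are equivalent and every pair of ligands is adjacent — there is no cis/trans distinction.
Only one geometric arrangement is possible; it has no improper symmetry element, so it exists as a pair of enantiomers (2 stereoisomers).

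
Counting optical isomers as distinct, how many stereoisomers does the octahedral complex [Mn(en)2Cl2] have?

An octahedron has six vertices in three trans pairs; every non-trans pair is cis.
Each en is bidentate and must span two cis positions.
Systematic placement gives 2 geometric isomers: Cl trans; Cl cis (chiral).
One of these lacks any improper symmetry element and so occurs as an enantiomeric pair, giving 2 + 1 = 3 stereoisomers in total.

3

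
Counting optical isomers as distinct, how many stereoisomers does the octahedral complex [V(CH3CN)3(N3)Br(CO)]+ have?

The six octahedral sites form three mutually perpendicular trans pairs.
Working through the distinct placements yields 4 geometric isomers: CH3CN mer (3 arrangements); CH3CN fac (chiral).
One of these lacks any improper symmetry element and so occurs as an enantiomeric pair, giving 4 + 1 = 5 stereoisomers in total.

5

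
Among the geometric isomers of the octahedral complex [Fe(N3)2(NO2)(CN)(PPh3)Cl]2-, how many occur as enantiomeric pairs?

6

An octahedron has six vertices in three trans pairs; every non-trans pair is cis.
Placing the ligands in turn and identifying arrangements related by rotation or reflection leaves 9 distinct geometric isomers.
Of these, 6 lack any improper symmetry element and so occur as enantiomeric pairs, giving 9 + 6 = 15 stereoisomers in total.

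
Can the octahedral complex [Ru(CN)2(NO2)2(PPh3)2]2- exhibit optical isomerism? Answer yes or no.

yes

Systematic placement gives 5 geometric isomers: CN trans, NO2 trans, PPh3 trans; CN trans, NO2 cis, PPh3 cis; CN cis, NO2 cis, PPh3 trans; CN cis, NO2 cis, PPh3 cis (chiral); CN cis, NO2 trans, PPh3 cis.
One of these lacks any improper symmetry element and so occurs as an enantiomeric pair, giving 5 + 1 = 6 stereoisomers in total.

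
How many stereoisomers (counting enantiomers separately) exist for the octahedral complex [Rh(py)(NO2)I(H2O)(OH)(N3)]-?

30

In an octahedral complex each vertex has one trans partner and four cis neighbours.
Placing the ligands in turn and identifying arrangements related by rotation or reflection leaves 15 distinct geometric isomers.
Of these, 15 lack any improper symmetry element and so occur as enantiomeric pairs, giving 15 + 15 = 30 stereoisomers in total.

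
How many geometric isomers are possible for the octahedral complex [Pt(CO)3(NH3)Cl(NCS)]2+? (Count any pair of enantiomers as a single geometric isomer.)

4

An octahedron has six vertices in three trans pairs; every non-trans pair is cis.
There are 4 geometric isomers: CO mer (3 arrangements); CO fac (chiral).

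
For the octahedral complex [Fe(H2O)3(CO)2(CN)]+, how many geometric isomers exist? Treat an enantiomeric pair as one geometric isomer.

An octahedron has six vertices in three trans pairs; every non-trans pair is cis.
There are 3 geometric isomers: H2O mer, CO cis; H2O mer, CO trans; H2O fac, CO cis.

3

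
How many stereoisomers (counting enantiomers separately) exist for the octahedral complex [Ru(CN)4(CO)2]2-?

An octahedron has six vertices in three trans pairs; every non-trans pair is cis.
There are 2 geometric isomers: CO trans; CO cis.
Each arrangement has an internal mirror plane or centre of symmetry, so none is chiral.

2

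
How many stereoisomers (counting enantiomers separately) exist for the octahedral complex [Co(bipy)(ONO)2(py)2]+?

4

In an octahedral complex each vertex has one trans partner and four cis neighbours.
Each bipy is bidentate and must span two cis positions.
Working through the distinct placements yields 3 geometric isomers: ONO trans, py cis; ONO cis, py trans; ONO cis, py cis (chiral).
One of these lacks any improper symmetry element and so occurs as an enantiomeric pair, giving 3 + 1 = 4 stereoisomers in total.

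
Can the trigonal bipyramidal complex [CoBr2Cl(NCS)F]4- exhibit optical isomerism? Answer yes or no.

In a trigonal bipyramid the two axial positions differ from the three equatorial ones.
Exhaustive case analysis gives 7 geometric isomers.
Of these, 3 lack any improper symmetry element and so occur as enantiomeric pairs, giving 7 + 3 = 10 stereoisomers in total.

yes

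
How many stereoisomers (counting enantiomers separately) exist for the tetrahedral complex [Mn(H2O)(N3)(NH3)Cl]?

2

All four vertices of a tetrahedron are equivalent and mutually adjacent, so cis/trans isomerism cannot arise.
Only one geometric arrangement is possible; it has no improper symmetry element, so it exists as a pair of enantiomers (2 stereoisomers).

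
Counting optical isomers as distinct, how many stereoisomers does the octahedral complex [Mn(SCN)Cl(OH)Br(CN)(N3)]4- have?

30

Exhaustive case analysis gives 15 geometric isomers.
Of these, 15 lack any improper symmetry element and so occur as enantiomeric pairs, giving 15 + 15 = 30 stereoisomers in total.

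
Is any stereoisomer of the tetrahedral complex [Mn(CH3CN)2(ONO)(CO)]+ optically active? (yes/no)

In a tetrahedral complex all four positions are equivalent and every pair of ligands is adjacent — there is no cis/trans distinction.
Only one geometric arrangement is possible.

no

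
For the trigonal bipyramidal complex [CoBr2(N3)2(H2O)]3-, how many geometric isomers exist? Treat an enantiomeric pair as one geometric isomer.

A trigonal bipyramid has two axial and three equatorial sites, which are chemically inequivalent.
Systematic enumeration (placing each ligand type in turn and discarding arrangements equivalent by rotation or reflection) gives 5 geometric isomers.

5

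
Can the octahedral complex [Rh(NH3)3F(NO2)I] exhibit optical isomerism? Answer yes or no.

There are 4 geometric isomers: NH3 mer (3 arrangements); NH3 fac (chiral).
One of these lacks any improper symmetry element and so occurs as an enantiomeric pair, giving 4 + 1 = 5 stereoisomers in total.

yes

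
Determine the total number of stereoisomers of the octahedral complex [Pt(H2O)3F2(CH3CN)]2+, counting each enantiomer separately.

3

An octahedron has six vertices in three trans pairs; every non-trans pair is cis.
Systematic placement gives 3 geometric isomers: H2O mer, F cis; H2O mer, F trans; H2O fac, F cis.
Each arrangement has an internal mirror plane or centre of symmetry, so none is chiral.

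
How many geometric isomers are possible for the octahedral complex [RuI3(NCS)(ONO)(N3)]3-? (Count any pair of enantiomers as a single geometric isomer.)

Working through the distinct placements yields 4 geometric isomers: I mer (3 arrangements); I fac (chiral).

4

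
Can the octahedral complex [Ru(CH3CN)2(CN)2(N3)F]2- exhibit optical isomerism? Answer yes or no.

yes

An octahedron has six vertices in three trans pairs; every non-trans pair is cis.
Working through the distinct placements yields 6 geometric isomers: CH3CN trans, CN trans; CH3CN trans, CN cis; CH3CN cis, CN cis (3 arrangements, 2 chiral); CH3CN cis, CN trans.
Of these, 2 lack any improper symmetry element and so occur as enantiomeric pairs, giving 6 + 2 = 8 stereoisomers in total.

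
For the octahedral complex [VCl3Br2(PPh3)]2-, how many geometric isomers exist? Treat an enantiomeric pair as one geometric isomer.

An octahedron has six vertices in three trans pairs; every non-trans pair is cis.
Working through the distinct placements yields 3 geometric isomers: Cl mer, Br trans; Cl fac, Br cis; Cl mer, Br cis.

3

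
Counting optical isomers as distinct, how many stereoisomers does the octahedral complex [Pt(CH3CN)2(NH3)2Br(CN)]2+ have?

8

There are 6 geometric isomers: CH3CN cis, NH3 trans; CH3CN cis, NH3 cis (3 arrangements, 2 chiral); CH3CN trans, NH3 trans; CH3CN trans, NH3 cis.
Of these, 2 lack any improper symmetry element and so occur as enantiomeric pairs, giving 6 + 2 = 8 stereoisomers in total.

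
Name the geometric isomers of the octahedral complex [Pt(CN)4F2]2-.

cis and trans

The six octahedral sites form three mutually perpendicular trans pairs.
Systematic placement gives 2 geometric isomers: F trans; F cis.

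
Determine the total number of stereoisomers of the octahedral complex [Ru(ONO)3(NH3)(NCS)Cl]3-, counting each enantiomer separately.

The six octahedral sites form three mutually perpendicular trans pairs.
Systematic placement gives 4 geometric isomers: ONO mer (3 arrangements); ONO fac (chiral).
One of these lacks any improper symmetry element and so occurs as an enantiomeric pair, giving 4 + 1 = 5 stereoisomers in total.

5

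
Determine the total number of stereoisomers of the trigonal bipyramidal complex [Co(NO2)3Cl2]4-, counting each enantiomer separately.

3

A trigonal bipyramid has two axial and three equatorial sites, which are chemically inequivalent.
Working through the distinct placements yields 3 geometric isomers: Cl both axial; Cl one axial, one equatorial; Cl both equatorial.
Each arrangement has an internal mirror plane or centre of symmetry, so none is chiral.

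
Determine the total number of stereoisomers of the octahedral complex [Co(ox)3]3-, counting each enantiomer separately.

2

In an octahedral complex each vertex has one trans partner and four cis neighbours.
Each ox is bidentate and must span two cis positions.
Only one geometric arrangement is possible; it has no improper symmetry element, so it exists as a pair of enantiomers (2 stereoisomers).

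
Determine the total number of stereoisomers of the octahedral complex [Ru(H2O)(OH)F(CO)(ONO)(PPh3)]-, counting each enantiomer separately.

The six octahedral sites form three mutually perpendicular trans pairs.
Exhaustive case analysis gives 15 geometric isomers.
Of these, 15 lack any improper symmetry element and so occur as enantiomeric pairs, giving 15 + 15 = 30 stereoisomers in total.

30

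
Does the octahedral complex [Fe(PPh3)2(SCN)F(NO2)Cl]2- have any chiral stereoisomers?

The six octahedral sites form three mutually perpendicular trans pairs.
Systematic enumeration (placing each ligand type in turn and discarding arrangements equivalent by rotation or reflection) gives 9 geometric isomers.
Of these, 6 lack any improper symmetry element and so occur as enantiomeric pairs, giving 9 + 6 = 15 stereoisomers in total.

yes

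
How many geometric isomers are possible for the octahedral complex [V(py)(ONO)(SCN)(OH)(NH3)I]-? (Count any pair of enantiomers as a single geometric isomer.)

An octahedron has six vertices in three trans pairs; every non-trans pair is cis.
Placing the ligands in turn and identifying arrangements related by rotation or reflection leaves 15 distinct geometric isomers.

15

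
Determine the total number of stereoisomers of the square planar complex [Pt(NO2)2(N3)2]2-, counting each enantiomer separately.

2

In a square planar complex each vertex has one trans partner and two cis neighbours.
There are 2 geometric isomers: NO2 cis; NO2 trans.
Each arrangement has an internal mirror plane or centre of symmetry, so none is chiral.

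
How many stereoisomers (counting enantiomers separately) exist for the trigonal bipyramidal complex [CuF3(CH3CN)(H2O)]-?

4

There are 4 geometric isomers: CH3CN axial, H2O equatorial; CH3CN axial, H2O axial; CH3CN equatorial, H2O equatorial; CH3CN equatorial, H2O axial.
Each arrangement has an internal mirror plane or centre of symmetry, so none is chiral.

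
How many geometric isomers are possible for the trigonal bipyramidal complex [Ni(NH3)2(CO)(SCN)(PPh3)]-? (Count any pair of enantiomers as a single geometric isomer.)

Placing the ligands in turn and identifying arrangements related by rotation or reflection leaves 7 distinct geometric isomers.

7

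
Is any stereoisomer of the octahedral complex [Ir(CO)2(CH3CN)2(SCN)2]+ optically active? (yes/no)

In an octahedral complex each vertex has one trans partner and four cis neighbours.
Working through the distinct placements yields 5 geometric isomers: CO trans, CH3CN trans, SCN trans; CO cis, CH3CN trans, SCN cis; CO cis, CH3CN cis, SCN trans; CO cis, CH3CN cis, SCN cis (chiral); CO trans, CH3CN cis, SCN cis.
One of these lacks any improper symmetry element and so occurs as an enantiomeric pair, giving 5 + 1 = 6 stereoisomers in total.

yes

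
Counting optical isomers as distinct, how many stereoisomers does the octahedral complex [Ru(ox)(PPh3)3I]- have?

2

In an octahedral complex each vertex has one trans partner and four cis neighbours.
Each ox is bidentate and must span two cis positions.
Systematic placement gives 2 geometric isomers: PPh3 fac; PPh3 mer.
Each arrangement has an internal mirror plane or centre of symmetry, so none is chiral.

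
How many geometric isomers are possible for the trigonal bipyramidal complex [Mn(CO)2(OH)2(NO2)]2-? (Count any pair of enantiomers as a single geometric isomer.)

Exhaustive case analysis gives 5 geometric isomers.

5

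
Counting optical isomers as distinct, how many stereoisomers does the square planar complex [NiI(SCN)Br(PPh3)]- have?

The distinct arrangements are (3 in all): (Br/PPh3 trans, I/SCN trans); (Br/SCN trans, I/PPh3 trans); (Br/I trans, PPh3/SCN trans).
Each arrangement has an internal mirror plane or centre of symmetry, so none is chiral.

3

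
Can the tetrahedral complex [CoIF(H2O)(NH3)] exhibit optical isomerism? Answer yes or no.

yes

In a tetrahedral complex all four positions are equivalent and every pair of ligands is adjacent — there is no cis/trans distinction.
Only one geometric arrangement is possible; it has no improper symmetry element, so it exists as a pair of enantiomers (2 stereoisomers).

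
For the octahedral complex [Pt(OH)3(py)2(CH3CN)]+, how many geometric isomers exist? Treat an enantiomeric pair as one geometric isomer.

3

In an octahedral complex each vertex has one trans partner and four cis neighbours.
Systematic placement gives 3 geometric isomers: OH mer, py trans; OH fac, py cis; OH mer, py cis.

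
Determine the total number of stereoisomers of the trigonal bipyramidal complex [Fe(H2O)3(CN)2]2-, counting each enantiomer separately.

3

Systematic placement gives 3 geometric isomers: CN both axial; CN one axial, one equatorial; CN both equatorial.
Each arrangement has an internal mirror plane or centre of symmetry, so none is chiral.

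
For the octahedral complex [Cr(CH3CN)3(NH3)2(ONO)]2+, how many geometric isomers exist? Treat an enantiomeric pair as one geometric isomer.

The six octahedral sites form three mutually perpendicular trans pairs.
The distinct arrangements are (3 in all): CH3CN mer, NH3 cis; CH3CN mer, NH3 trans; CH3CN fac, NH3 cis.

3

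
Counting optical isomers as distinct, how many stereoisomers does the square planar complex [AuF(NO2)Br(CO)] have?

3

A square has two trans pairs of vertices; adjacent vertices are cis.
There are 3 geometric isomers: (Br/F trans, CO/NO2 trans); (Br/NO2 trans, CO/F trans); (Br/CO trans, F/NO2 trans).
Each arrangement has an internal mirror plane or centre of symmetry, so none is chiral.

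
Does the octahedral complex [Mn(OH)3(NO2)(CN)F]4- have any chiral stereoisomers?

The six octahedral sites form three mutually perpendicular trans pairs.
Working through the distinct placements yields 4 geometric isomers: OH mer (3 arrangements); OH fac (chiral).
One of these lacks any improper symmetry element and so occurs as an enantiomeric pair, giving 4 + 1 = 5 stereoisomers in total.

yes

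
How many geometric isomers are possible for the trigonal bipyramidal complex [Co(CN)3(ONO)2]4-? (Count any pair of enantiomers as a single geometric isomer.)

3

In a trigonal bipyramid the two axial positions differ from the three equatorial ones.
Working through the distinct placements yields 3 geometric isomers: ONO both equatorial; ONO one axial, one equatorial; ONO both axial.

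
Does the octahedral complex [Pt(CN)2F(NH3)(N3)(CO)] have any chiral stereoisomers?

yes

In an octahedral complex each vertex has one trans partner and four cis neighbours.
Exhaustive case analysis gives 9 geometric isomers.
Of these, 6 lack any improper symmetry element and so occur as enantiomeric pairs, giving 9 + 6 = 15 stereoisomers in total.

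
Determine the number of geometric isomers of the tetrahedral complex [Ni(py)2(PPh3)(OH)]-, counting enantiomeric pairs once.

Only one geometric arrangement is possible.

1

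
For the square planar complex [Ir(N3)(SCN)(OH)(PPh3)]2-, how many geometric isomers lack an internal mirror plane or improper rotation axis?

0

In a square planar complex each vertex has one trans partner and two cis neighbours.
Systematic placement gives 3 geometric isomers: (N3/PPh3 trans, OH/SCN trans); (N3/SCN trans, OH/PPh3 trans); (N3/OH trans, PPh3/SCN trans).
Each arrangement has an internal mirror plane or centre of symmetry, so none is chiral.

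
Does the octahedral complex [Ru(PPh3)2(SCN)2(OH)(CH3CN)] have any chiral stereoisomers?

yes

In an octahedral complex each vertex has one trans partner and four cis neighbours.
The distinct arrangements are (6 in all): PPh3 trans, SCN trans; PPh3 cis, SCN cis (3 arrangements, 2 chiral); PPh3 cis, SCN trans; PPh3 trans, SCN cis.
Of these, 2 lack any improper symmetry element and so occur as enantiomeric pairs, giving 6 + 2 = 8 stereoisomers in total.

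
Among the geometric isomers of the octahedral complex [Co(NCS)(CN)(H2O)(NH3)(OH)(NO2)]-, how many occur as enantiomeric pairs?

In an octahedral complex each vertex has one trans partner and four cis neighbours.
Exhaustive case analysis gives 15 geometric isomers.
Of these, 15 lack any improper symmetry element and so occur as enantiomeric pairs, giving 15 + 15 = 30 stereoisomers in total.

15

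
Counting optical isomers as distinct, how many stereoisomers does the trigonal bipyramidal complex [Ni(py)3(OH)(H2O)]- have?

In a trigonal bipyramid the two axial positions differ from the three equatorial ones.
The distinct arrangements are (4 in all): OH axial, H2O axial; OH equatorial, H2O axial; OH axial, H2O equatorial; OH equatorial, H2O equatorial.
Each arrangement has an internal mirror plane or centre of symmetry, so none is chiral.

4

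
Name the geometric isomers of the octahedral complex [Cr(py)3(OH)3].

fac and mer

The six octahedral sites form three mutually perpendicular trans pairs.
There are 2 geometric isomers: py mer; py fac.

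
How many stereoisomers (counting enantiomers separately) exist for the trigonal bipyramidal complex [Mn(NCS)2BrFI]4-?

In a trigonal bipyramid the two axial positions differ from the three equatorial ones.
Placing the ligands in turn and identifying arrangements related by rotation or reflection leaves 7 distinct geometric isomers.
Of these, 3 lack any improper symmetry element and so occur as enantiomeric pairs, giving 7 + 3 = 10 stereoisomers in total.

10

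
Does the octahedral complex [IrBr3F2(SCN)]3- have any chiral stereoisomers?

An octahedron has six vertices in three trans pairs; every non-trans pair is cis.
The distinct arrangements are (3 in all): Br mer, F cis; Br mer, F trans; Br fac, F cis.
Each arrangement has an internal mirror plane or centre of symmetry, so none is chiral.

no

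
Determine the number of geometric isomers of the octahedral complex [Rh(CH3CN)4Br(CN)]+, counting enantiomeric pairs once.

2

Working through the distinct placements yields 2 geometric isomers: Br and CN mutually cis; Br and CN mutually trans.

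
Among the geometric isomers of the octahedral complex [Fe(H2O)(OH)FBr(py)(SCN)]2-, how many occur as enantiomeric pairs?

The six octahedral sites form three mutually perpendicular trans pairs.
Placing the ligands in turn and identifying arrangements related by rotation or reflection leaves 15 distinct geometric isomers.
Of these, 15 lack any improper symmetry element and so occur as enantiomeric pairs, giving 15 + 15 = 30 stereoisomers in total.

15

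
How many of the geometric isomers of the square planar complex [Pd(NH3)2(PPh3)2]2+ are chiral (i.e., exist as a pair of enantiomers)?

0

A square has two trans pairs of vertices; adjacent vertices are cis.
Systematic placement gives 2 geometric isomers: NH3 cis; NH3 trans.
Each arrangement has an internal mirror plane or centre of symmetry, so none is chiral.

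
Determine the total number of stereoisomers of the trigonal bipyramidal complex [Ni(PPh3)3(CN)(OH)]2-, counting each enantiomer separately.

There are 4 geometric isomers: CN axial, OH axial; CN axial, OH equatorial; CN equatorial, OH axial; CN equatorial, OH equatorial.
Each arrangement has an internal mirror plane or centre of symmetry, so none is chiral.

4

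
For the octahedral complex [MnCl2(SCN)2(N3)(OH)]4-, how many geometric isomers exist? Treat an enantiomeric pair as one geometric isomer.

Working through the distinct placements yields 6 geometric isomers: Cl trans, SCN trans; Cl trans, SCN cis; Cl cis, SCN trans; Cl cis, SCN cis (3 arrangements, 2 chiral).

6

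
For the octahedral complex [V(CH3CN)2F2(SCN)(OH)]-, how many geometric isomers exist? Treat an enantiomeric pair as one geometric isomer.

In an octahedral complex each vertex has one trans partner and four cis neighbours.
Working through the distinct placements yields 6 geometric isomers: CH3CN trans, F trans; CH3CN trans, F cis; CH3CN cis, F cis (3 arrangements, 2 chiral); CH3CN cis, F trans.

6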